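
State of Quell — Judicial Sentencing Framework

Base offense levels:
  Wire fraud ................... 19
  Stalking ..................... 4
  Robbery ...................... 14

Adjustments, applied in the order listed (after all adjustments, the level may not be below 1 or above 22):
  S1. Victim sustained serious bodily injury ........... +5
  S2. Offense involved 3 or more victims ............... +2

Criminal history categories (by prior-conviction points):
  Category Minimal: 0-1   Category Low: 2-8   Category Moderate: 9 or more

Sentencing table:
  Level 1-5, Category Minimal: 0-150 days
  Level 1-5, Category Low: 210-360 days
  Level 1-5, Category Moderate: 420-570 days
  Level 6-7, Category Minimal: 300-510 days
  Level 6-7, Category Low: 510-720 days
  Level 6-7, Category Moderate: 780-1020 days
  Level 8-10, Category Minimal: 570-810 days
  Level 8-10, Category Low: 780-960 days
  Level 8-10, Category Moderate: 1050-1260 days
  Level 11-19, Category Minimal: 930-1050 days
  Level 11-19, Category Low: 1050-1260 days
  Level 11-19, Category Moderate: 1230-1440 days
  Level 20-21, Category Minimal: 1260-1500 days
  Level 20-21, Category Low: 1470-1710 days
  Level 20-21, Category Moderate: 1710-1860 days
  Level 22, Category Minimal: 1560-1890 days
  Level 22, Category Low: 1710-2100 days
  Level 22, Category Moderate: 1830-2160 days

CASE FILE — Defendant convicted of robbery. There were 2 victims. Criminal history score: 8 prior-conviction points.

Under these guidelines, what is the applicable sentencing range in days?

Base offense level for robbery: 14.
Final offense level: 14.
Criminal history: 8 prior points → Category Low (2-8).
Level 14 falls in the 11-19 band.
Grid: Level 11-19 × Category Low = 1050-1260 days.

1050-1260 days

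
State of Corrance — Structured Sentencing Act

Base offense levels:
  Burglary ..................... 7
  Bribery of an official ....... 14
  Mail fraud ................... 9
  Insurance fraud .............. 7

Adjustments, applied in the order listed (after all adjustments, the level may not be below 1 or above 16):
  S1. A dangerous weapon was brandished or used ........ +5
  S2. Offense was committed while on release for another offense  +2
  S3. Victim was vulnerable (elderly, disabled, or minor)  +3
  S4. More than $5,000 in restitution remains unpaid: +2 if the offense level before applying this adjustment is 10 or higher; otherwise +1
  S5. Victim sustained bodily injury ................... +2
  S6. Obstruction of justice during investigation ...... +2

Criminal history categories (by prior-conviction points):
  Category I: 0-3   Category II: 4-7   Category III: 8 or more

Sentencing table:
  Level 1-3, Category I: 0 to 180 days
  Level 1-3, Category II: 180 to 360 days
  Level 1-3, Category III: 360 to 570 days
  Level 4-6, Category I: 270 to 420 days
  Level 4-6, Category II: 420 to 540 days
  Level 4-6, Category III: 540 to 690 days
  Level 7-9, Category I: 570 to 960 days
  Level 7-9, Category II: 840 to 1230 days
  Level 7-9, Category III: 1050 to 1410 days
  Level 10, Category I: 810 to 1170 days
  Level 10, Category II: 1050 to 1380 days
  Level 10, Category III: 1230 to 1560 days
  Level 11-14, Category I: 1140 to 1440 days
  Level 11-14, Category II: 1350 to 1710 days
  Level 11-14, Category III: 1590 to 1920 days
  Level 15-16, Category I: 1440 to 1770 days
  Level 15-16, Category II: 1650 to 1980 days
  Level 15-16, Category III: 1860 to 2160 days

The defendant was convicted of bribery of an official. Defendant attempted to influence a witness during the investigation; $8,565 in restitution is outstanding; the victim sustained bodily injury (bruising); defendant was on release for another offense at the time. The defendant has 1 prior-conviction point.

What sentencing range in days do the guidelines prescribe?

1440-1770 days

Base offense level for bribery of an official: 14.
S2 applies: 14 + 2 = 16.
S3 does not apply.
S4 applies (level before this adjustment is 16 ≥ 10, so +2): 16 + 2 = 18.
S5 applies: 18 + 2 = 20.
S6 applies: 20 + 2 = 22.
Level 22 exceeds the maximum of 16; capped at 16.
Final offense level: 16.
Criminal history: 1 prior point → Category I (0-3).
Level 16 falls in the 15-16 band.
Grid: Level 15-16 × Category I = 1440-1770 days.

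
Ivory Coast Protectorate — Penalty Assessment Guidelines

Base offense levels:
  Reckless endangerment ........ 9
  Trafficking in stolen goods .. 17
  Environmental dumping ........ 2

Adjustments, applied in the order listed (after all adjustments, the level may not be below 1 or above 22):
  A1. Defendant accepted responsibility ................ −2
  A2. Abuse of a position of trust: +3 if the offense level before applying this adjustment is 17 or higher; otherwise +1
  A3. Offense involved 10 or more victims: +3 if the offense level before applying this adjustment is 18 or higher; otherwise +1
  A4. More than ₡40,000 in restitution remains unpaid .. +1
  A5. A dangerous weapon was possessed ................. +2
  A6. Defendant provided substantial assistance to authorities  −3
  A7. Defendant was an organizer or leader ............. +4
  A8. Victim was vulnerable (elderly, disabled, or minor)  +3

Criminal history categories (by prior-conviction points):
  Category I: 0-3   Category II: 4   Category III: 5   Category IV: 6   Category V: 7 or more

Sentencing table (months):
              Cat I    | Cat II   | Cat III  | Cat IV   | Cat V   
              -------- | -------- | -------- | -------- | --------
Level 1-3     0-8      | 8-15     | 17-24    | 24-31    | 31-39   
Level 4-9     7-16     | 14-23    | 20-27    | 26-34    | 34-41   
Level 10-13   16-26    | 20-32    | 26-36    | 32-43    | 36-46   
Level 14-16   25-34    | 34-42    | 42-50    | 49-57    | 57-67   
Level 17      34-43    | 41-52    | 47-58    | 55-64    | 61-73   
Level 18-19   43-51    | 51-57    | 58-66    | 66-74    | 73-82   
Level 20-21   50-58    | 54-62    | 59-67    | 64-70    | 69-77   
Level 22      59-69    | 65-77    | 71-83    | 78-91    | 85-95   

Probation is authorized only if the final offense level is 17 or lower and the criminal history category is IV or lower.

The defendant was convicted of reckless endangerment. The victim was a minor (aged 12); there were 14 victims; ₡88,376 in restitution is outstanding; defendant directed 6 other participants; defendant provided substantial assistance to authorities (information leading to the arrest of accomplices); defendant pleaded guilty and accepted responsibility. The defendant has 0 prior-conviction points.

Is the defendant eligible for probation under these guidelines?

Base offense level for reckless endangerment: 9.
A1 applies: 9 − 2 = 7.
A3 applies (level before this adjustment is 7 < 18, so +1): 7 + 1 = 8.
A4 applies: 8 + 1 = 9.
A6 applies: 9 − 3 = 6.
A7 applies: 6 + 4 = 10.
A8 applies: 10 + 3 = 13.
Final offense level: 13.
Criminal history: 0 prior points → Category I (0-3).
Level 13 falls in the 10-13 band.
Grid: Level 10-13 × Category I = 16-26 months.
Probation check: level 13 ≤ 17 and category I ≤ IV → eligible.

Yes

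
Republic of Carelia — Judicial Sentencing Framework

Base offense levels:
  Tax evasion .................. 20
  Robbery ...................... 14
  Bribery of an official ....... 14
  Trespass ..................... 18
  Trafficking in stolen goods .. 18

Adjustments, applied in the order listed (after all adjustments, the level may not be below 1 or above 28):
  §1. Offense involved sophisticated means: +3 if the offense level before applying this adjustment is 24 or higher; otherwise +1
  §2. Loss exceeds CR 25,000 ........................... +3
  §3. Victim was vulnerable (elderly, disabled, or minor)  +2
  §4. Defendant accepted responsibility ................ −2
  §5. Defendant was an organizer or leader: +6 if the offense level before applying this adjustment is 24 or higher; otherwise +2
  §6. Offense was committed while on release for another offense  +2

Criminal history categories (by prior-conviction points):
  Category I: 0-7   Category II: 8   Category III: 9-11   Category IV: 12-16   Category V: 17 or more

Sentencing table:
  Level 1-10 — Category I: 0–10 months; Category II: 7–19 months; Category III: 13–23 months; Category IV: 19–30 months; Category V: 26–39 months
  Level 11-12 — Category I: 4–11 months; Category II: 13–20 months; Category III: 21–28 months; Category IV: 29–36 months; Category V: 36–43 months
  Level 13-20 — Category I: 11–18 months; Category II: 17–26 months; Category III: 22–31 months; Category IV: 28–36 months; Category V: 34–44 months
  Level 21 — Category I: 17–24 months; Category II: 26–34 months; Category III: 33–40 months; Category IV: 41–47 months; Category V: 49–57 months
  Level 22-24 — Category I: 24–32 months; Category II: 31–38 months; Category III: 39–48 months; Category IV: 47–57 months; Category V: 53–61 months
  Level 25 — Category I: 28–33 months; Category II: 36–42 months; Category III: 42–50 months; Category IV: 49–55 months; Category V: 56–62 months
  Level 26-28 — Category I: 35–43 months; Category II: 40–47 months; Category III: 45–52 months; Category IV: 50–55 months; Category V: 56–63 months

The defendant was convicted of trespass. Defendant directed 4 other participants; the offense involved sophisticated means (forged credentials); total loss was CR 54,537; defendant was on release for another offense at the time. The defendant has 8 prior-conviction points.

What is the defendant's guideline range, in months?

40-47 months

Base offense level for trespass: 18.
§1 applies (level before this adjustment is 18 < 24, so +1): 18 + 1 = 19.
§2 applies: 19 + 3 = 22.
§3 does not apply.
§5 applies (level before this adjustment is 22 < 24, so +2): 22 + 2 = 24.
§6 applies: 24 + 2 = 26.
Final offense level: 26.
Criminal history: 8 prior points → Category II (8).
Level 26 falls in the 26-28 band.
Grid: Level 26-28 × Category II = 40-47 months.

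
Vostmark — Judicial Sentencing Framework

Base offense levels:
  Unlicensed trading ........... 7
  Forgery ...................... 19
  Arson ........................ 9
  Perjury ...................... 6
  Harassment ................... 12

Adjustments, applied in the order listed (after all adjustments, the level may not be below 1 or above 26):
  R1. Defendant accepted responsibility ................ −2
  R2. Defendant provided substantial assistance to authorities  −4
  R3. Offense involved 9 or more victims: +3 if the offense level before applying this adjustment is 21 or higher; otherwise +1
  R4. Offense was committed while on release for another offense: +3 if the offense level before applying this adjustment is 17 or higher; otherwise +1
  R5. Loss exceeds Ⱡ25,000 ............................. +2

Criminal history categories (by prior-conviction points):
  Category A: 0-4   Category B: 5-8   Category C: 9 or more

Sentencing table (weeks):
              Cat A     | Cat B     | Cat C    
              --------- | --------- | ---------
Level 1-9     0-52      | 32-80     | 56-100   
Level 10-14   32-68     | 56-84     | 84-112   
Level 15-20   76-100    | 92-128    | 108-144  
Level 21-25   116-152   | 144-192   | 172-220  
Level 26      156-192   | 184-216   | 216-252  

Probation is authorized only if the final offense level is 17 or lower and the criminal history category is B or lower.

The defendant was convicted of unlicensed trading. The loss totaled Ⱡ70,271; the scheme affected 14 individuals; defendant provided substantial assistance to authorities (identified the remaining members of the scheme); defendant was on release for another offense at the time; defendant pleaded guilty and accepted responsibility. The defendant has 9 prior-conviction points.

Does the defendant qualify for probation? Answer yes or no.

No

Base offense level for unlicensed trading: 7.
R1 applies: 7 − 2 = 5.
R2 applies: 5 − 4 = 1.
R3 applies (level before this adjustment is 1 < 21, so +1): 1 + 1 = 2.
R4 applies (level before this adjustment is 2 < 17, so +1): 2 + 1 = 3.
R5 applies: 3 + 2 = 5.
Final offense level: 5.
Criminal history: 9 prior points → Category C (9+).
Level 5 falls in the 1-9 band.
Grid: Level 1-9 × Category C = 56-100 weeks.
Probation check: level 5 ≤ 17 and category C > B → not eligible.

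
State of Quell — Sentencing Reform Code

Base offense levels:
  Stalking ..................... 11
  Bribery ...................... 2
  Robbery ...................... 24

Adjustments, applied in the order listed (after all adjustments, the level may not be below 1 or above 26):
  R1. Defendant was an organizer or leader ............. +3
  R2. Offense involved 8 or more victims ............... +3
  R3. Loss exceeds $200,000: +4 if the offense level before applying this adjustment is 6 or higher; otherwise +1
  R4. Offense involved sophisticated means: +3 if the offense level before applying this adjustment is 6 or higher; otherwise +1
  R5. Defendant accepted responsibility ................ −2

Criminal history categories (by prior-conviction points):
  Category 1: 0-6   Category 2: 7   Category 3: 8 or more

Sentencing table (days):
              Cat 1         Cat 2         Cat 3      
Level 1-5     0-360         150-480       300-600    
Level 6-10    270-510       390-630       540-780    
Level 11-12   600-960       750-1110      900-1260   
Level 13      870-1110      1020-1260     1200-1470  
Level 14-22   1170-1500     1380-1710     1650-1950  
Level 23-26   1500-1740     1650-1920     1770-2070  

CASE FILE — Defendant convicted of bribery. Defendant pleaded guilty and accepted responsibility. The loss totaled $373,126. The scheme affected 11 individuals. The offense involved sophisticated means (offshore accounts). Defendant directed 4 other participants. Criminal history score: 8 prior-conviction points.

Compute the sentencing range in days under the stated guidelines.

Base offense level for bribery: 2.
R1 applies: 2 + 3 = 5.
R2 applies: 5 + 3 = 8.
R3 applies (level before this adjustment is 8 ≥ 6, so +4): 8 + 4 = 12.
R4 applies (level before this adjustment is 12 ≥ 6, so +3): 12 + 3 = 15.
R5 applies: 15 − 2 = 13.
Final offense level: 13.
Criminal history: 8 prior points → Category 3 (8+).
Level 13 falls in the 13 band.
Grid: Level 13 × Category 3 = 1200-1470 days.

1200-1470 days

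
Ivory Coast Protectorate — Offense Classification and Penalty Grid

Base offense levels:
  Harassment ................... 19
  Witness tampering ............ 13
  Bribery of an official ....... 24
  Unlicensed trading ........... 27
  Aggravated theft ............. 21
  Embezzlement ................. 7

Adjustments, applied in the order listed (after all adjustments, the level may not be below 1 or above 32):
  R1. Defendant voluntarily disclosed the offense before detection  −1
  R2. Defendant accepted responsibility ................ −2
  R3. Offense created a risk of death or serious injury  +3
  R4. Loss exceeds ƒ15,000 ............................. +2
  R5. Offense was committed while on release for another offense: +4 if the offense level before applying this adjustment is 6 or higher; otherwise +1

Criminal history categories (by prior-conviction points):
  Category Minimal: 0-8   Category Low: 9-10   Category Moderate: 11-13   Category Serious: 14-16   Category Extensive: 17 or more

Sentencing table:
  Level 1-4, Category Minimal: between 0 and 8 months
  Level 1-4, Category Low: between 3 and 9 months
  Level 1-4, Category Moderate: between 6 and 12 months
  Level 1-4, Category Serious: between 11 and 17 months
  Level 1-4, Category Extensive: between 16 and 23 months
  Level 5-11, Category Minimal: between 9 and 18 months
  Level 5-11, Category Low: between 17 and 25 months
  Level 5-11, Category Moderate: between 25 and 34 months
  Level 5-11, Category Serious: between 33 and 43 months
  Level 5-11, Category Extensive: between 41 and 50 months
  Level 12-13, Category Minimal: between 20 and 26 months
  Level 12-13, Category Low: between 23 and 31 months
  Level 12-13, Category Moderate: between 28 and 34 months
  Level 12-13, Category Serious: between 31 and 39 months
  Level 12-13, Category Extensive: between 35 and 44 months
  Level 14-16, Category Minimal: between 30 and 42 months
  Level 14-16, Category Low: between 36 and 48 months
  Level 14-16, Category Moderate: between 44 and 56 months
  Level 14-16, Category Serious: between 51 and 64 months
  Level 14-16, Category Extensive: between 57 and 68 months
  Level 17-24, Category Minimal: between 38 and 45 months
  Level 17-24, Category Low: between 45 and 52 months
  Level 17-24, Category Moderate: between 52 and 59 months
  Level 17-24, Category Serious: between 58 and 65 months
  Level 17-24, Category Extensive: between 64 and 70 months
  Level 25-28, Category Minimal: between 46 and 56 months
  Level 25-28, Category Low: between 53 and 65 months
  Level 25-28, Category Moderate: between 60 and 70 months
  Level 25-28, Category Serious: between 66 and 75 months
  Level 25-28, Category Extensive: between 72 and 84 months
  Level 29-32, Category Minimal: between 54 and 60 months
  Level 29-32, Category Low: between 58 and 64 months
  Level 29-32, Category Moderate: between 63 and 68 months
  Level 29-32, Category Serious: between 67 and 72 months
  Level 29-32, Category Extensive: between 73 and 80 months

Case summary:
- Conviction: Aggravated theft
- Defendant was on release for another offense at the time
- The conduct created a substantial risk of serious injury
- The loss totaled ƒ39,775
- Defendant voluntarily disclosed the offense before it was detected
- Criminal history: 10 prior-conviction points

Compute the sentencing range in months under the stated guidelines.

Base offense level for aggravated theft: 21.
R1 applies: 21 − 1 = 20.
R3 applies: 20 + 3 = 23.
R4 applies: 23 + 2 = 25.
R5 applies (level before this adjustment is 25 ≥ 6, so +4): 25 + 4 = 29.
Final offense level: 29.
Criminal history: 10 prior points → Category Low (9-10).
Level 29 falls in the 29-32 band.
Grid: Level 29-32 × Category Low = 58-64 months.

58-64 months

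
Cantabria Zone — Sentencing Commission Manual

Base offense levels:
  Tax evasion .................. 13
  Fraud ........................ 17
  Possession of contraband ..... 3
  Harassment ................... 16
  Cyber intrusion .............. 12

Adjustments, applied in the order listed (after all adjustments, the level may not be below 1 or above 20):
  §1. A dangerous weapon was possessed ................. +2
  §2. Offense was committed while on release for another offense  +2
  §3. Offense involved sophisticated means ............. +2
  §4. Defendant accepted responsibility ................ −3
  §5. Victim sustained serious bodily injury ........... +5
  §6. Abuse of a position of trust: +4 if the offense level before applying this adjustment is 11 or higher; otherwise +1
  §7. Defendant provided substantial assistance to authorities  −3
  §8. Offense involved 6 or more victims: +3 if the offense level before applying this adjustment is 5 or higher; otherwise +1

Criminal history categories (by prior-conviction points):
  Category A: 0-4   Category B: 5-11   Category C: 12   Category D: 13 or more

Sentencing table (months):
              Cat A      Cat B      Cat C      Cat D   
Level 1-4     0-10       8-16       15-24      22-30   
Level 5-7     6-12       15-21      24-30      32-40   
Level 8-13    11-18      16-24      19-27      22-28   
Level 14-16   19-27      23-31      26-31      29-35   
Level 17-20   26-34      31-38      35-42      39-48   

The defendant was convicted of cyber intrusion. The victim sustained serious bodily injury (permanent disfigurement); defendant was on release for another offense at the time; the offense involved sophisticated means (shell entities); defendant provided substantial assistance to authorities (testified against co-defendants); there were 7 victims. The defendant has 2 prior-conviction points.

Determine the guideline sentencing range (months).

Base offense level for cyber intrusion: 12.
§2 applies: 12 + 2 = 14.
§3 applies: 14 + 2 = 16.
§5 applies: 16 + 5 = 21.
§6 does not apply.
§7 applies: 21 − 3 = 18.
§8 applies (level before this adjustment is 18 ≥ 5, so +3): 18 + 3 = 21.
Level 21 exceeds the maximum of 20; capped at 20.
Final offense level: 20.
Criminal history: 2 prior points → Category A (0-4).
Level 20 falls in the 17-20 band.
Grid: Level 17-20 × Category A = 26-34 months.

26-34 months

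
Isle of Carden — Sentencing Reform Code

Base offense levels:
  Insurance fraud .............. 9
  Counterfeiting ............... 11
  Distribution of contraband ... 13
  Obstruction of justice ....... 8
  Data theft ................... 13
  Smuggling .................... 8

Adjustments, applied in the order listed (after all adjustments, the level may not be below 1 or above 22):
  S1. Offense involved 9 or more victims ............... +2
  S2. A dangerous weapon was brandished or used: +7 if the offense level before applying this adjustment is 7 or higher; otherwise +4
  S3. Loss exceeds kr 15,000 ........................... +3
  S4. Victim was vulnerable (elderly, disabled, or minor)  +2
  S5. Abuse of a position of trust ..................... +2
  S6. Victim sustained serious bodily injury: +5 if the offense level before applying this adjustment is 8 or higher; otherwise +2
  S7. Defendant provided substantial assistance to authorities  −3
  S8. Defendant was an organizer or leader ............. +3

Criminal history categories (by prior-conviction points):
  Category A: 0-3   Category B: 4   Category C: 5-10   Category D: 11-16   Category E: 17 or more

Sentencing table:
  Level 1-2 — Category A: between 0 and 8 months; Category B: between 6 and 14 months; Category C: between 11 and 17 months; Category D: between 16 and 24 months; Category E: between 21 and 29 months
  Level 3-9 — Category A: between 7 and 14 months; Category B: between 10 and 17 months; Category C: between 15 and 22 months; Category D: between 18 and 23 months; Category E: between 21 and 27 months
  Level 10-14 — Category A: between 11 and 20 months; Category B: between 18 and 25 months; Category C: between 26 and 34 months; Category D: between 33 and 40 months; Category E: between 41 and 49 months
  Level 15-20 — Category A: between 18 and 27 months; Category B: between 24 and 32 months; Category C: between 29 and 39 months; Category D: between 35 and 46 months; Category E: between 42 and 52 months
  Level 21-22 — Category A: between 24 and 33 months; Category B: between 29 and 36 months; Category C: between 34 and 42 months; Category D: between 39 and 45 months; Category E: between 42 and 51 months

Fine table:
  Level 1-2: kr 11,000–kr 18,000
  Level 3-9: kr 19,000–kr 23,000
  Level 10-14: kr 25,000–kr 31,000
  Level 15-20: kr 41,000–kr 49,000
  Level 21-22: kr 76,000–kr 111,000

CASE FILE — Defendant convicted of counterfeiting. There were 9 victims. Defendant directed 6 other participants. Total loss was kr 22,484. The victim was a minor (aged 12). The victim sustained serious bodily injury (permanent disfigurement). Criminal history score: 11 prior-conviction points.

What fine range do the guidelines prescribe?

Base offense level for counterfeiting: 11.
S1 applies: 11 + 2 = 13.
S2 does not apply.
S3 applies: 13 + 3 = 16.
S4 applies: 16 + 2 = 18.
S5 does not apply.
S6 applies (level before this adjustment is 18 ≥ 8, so +5): 18 + 5 = 23.
S7 does not apply.
S8 applies: 23 + 3 = 26.
Level 26 exceeds the maximum of 22; capped at 22.
Final offense level: 22.
Level 22 falls in the 21-22 band.
Fine table: Level 21-22 → kr 76,000–kr 111,000.

kr 76,000–kr 111,000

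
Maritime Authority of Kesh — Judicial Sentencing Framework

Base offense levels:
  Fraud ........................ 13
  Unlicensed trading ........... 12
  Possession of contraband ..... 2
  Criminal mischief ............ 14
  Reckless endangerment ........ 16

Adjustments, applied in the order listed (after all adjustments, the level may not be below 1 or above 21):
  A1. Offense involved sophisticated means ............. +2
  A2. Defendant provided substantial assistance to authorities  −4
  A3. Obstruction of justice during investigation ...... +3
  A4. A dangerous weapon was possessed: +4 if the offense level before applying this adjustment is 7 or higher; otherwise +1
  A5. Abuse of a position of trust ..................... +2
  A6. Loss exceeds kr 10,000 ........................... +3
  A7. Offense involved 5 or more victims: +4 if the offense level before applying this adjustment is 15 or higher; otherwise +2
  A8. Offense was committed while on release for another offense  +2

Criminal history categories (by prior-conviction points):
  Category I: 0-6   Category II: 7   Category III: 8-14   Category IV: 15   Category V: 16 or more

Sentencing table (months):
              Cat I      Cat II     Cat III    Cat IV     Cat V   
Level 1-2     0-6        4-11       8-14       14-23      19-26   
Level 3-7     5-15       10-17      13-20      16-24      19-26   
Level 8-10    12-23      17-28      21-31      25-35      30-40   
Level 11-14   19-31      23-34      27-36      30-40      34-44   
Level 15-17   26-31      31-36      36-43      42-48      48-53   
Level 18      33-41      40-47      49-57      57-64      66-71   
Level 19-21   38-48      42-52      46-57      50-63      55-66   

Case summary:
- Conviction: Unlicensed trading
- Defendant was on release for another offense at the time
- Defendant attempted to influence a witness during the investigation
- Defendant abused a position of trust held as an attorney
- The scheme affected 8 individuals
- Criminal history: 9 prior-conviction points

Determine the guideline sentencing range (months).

Base offense level for unlicensed trading: 12.
A2 does not apply.
A3 applies: 12 + 3 = 15.
A5 applies: 15 + 2 = 17.
A6 does not apply.
A7 applies (level before this adjustment is 17 ≥ 15, so +4): 17 + 4 = 21.
A8 applies: 21 + 2 = 23.
Level 23 exceeds the maximum of 21; capped at 21.
Final offense level: 21.
Criminal history: 9 prior points → Category III (8-14).
Level 21 falls in the 19-21 band.
Grid: Level 19-21 × Category III = 46-57 months.

46-57 months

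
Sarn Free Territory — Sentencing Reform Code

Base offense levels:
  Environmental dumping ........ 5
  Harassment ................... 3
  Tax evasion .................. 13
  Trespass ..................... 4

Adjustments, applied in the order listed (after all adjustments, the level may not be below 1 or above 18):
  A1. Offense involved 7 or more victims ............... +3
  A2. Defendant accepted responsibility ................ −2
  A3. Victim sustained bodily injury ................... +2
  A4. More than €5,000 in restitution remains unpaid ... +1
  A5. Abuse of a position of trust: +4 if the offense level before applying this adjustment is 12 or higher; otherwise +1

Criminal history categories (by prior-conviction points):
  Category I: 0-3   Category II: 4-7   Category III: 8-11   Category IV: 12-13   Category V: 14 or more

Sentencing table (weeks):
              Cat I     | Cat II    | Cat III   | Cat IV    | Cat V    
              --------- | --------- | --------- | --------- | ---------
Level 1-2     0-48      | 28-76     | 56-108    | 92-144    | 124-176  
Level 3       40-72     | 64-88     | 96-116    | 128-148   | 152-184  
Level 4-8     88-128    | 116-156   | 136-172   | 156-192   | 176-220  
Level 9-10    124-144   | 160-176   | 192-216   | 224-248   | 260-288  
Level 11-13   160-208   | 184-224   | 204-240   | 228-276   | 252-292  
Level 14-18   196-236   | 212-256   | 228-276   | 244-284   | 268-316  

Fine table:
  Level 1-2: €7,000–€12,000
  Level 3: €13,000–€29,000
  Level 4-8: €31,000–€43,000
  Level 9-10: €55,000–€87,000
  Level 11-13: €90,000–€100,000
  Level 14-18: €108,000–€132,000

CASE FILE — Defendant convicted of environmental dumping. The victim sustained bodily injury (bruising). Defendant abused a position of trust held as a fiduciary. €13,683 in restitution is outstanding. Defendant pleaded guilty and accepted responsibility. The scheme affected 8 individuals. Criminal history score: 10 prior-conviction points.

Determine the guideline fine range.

€55,000–€87,000

Base offense level for environmental dumping: 5.
A1 applies: 5 + 3 = 8.
A2 applies: 8 − 2 = 6.
A3 applies: 6 + 2 = 8.
A4 applies: 8 + 1 = 9.
A5 applies (level before this adjustment is 9 < 12, so +1): 9 + 1 = 10.
Final offense level: 10.
Level 10 falls in the 9-10 band.
Fine table: Level 9-10 → €55,000–€87,000.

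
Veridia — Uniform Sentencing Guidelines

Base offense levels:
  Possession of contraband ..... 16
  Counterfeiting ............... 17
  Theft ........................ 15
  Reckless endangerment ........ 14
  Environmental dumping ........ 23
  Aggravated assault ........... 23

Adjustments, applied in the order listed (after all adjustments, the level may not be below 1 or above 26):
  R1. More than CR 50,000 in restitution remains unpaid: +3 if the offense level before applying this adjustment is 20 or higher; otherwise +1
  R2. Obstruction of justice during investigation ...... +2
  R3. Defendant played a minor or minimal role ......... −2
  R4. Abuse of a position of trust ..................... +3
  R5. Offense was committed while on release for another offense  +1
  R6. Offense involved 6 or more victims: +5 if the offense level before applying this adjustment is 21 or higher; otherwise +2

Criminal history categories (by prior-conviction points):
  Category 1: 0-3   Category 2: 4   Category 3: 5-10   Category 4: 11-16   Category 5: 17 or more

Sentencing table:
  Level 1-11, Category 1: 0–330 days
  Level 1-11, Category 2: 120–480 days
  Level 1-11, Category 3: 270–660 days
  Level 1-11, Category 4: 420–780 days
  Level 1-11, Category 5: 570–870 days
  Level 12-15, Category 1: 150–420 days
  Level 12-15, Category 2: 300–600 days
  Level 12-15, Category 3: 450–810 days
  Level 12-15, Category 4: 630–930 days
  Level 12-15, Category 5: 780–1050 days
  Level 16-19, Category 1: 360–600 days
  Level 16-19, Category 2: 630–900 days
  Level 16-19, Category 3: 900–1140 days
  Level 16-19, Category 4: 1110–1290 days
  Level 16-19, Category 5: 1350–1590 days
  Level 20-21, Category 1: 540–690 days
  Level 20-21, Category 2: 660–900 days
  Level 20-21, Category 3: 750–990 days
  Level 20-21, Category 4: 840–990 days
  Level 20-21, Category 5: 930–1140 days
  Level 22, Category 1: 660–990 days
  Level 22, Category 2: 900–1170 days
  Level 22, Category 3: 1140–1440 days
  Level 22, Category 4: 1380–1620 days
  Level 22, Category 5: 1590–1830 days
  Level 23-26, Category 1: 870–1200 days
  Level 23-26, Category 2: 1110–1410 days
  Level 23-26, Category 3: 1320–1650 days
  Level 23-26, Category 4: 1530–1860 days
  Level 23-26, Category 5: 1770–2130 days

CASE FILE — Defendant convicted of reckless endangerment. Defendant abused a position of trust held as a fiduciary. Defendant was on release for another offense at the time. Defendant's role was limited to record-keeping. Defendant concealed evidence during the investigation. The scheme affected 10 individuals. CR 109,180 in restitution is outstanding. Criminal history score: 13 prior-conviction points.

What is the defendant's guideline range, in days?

Base offense level for reckless endangerment: 14.
R1 applies (level before this adjustment is 14 < 20, so +1): 14 + 1 = 15.
R2 applies: 15 + 2 = 17.
R3 applies: 17 − 2 = 15.
R4 applies: 15 + 3 = 18.
R5 applies: 18 + 1 = 19.
R6 applies (level before this adjustment is 19 < 21, so +2): 19 + 2 = 21.
Final offense level: 21.
Criminal history: 13 prior points → Category 4 (11-16).
Level 21 falls in the 20-21 band.
Grid: Level 20-21 × Category 4 = 840-990 days.

840-990 days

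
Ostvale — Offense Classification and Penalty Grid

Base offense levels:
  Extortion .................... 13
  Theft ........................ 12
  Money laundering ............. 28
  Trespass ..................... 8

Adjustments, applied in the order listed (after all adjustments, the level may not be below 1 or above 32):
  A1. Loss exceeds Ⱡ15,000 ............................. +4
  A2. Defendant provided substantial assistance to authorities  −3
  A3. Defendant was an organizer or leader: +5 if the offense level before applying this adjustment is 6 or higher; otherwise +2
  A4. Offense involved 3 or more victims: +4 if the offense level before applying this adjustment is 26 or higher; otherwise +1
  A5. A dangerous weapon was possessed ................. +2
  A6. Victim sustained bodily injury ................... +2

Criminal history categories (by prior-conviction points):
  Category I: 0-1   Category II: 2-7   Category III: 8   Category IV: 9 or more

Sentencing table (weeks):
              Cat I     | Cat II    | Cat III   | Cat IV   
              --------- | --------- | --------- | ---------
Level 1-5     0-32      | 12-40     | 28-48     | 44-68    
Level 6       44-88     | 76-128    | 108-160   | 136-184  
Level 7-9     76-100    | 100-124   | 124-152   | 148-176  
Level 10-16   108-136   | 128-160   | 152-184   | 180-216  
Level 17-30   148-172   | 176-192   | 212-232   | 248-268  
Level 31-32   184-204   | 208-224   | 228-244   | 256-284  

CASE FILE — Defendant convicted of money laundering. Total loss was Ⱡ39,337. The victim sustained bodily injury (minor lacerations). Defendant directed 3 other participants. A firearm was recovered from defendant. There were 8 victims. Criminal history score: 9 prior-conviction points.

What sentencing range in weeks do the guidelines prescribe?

256-284 weeks

Base offense level for money laundering: 28.
A1 applies: 28 + 4 = 32.
A3 applies (level before this adjustment is 32 ≥ 6, so +5): 32 + 5 = 37.
A4 applies (level before this adjustment is 37 ≥ 26, so +4): 37 + 4 = 41.
A5 applies: 41 + 2 = 43.
A6 applies: 43 + 2 = 45.
Level 45 exceeds the maximum of 32; capped at 32.
Final offense level: 32.
Criminal history: 9 prior points → Category IV (9+).
Level 32 falls in the 31-32 band.
Grid: Level 31-32 × Category IV = 256-284 weeks.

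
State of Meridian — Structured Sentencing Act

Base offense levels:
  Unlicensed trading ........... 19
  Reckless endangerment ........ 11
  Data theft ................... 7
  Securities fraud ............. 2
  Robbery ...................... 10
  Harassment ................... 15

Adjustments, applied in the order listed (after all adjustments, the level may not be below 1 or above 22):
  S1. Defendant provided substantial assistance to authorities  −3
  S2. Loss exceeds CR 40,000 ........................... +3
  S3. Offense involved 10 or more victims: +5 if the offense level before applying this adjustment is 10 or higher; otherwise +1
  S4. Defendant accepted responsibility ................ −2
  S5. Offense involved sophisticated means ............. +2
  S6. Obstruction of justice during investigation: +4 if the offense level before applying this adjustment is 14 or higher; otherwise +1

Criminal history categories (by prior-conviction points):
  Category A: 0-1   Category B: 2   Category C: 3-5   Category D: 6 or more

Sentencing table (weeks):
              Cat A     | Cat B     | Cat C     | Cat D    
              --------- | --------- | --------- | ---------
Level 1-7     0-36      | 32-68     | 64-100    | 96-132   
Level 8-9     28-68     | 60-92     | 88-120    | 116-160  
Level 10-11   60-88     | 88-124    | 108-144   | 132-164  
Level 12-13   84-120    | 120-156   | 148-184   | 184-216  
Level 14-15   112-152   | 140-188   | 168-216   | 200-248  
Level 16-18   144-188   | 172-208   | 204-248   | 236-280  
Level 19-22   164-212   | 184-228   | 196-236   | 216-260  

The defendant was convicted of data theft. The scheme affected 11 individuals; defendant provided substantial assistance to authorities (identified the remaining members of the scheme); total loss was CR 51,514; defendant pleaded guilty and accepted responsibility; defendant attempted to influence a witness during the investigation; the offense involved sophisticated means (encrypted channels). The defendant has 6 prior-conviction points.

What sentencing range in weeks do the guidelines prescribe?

Base offense level for data theft: 7.
S1 applies: 7 − 3 = 4.
S2 applies: 4 + 3 = 7.
S3 applies (level before this adjustment is 7 < 10, so +1): 7 + 1 = 8.
S4 applies: 8 − 2 = 6.
S5 applies: 6 + 2 = 8.
S6 applies (level before this adjustment is 8 < 14, so +1): 8 + 1 = 9.
Final offense level: 9.
Criminal history: 6 prior points → Category D (6+).
Level 9 falls in the 8-9 band.
Grid: Level 8-9 × Category D = 116-160 weeks.

116-160 weeks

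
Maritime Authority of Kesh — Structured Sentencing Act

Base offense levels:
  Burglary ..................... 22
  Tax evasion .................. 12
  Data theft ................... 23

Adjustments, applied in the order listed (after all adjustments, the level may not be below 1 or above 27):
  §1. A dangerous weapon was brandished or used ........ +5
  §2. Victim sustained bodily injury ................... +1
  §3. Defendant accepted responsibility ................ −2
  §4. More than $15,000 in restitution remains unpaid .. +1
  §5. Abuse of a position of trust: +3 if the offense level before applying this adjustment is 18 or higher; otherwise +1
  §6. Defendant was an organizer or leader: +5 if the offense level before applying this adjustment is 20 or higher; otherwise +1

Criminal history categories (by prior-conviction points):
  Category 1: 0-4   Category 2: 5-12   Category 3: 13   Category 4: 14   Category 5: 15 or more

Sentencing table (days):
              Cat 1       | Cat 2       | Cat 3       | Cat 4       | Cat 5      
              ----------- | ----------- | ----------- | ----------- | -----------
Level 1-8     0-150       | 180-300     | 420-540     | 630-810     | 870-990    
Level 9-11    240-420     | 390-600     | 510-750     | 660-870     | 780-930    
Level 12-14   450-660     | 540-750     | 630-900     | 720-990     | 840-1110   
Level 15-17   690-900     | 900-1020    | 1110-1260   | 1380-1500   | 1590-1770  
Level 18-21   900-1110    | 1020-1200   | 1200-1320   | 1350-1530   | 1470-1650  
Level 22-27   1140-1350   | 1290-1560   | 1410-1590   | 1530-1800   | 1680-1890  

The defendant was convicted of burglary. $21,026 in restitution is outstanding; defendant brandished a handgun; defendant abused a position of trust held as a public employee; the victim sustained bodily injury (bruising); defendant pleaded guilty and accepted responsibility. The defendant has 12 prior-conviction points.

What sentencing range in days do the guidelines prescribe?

Base offense level for burglary: 22.
§1 applies: 22 + 5 = 27.
§2 applies: 27 + 1 = 28.
§3 applies: 28 − 2 = 26.
§4 applies: 26 + 1 = 27.
§5 applies (level before this adjustment is 27 ≥ 18, so +3): 27 + 3 = 30.
Level 30 exceeds the maximum of 27; capped at 27.
Final offense level: 27.
Criminal history: 12 prior points → Category 2 (5-12).
Level 27 falls in the 22-27 band.
Grid: Level 22-27 × Category 2 = 1290-1560 days.

1290-1560 days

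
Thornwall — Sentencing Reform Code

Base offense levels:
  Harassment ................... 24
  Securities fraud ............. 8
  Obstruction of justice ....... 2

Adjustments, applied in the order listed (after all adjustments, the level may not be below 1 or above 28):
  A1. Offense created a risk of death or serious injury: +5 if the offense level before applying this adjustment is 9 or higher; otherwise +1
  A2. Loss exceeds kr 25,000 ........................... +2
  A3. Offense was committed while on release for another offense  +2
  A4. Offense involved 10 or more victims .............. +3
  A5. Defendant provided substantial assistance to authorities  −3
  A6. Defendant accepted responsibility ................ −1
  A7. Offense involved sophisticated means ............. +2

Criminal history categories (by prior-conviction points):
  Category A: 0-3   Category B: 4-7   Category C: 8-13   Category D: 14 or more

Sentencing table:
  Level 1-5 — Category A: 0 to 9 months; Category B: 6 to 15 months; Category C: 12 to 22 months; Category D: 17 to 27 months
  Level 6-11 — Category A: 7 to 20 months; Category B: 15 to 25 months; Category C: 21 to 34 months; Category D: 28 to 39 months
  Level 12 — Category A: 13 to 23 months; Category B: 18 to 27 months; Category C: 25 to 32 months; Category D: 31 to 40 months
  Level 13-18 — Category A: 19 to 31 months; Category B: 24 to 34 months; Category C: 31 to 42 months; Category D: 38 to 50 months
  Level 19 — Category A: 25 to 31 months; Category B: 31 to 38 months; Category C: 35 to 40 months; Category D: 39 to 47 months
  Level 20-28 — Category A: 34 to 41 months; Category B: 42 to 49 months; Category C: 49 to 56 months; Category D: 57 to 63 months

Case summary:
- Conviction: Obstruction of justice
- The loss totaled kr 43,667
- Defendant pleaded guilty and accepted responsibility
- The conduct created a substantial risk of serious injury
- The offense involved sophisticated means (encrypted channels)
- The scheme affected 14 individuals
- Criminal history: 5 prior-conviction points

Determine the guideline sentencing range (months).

15-25 months

Base offense level for obstruction of justice: 2.
A1 applies (level before this adjustment is 2 < 9, so +1): 2 + 1 = 3.
A2 applies: 3 + 2 = 5.
A4 applies: 5 + 3 = 8.
A5 does not apply.
A6 applies: 8 − 1 = 7.
A7 applies: 7 + 2 = 9.
Final offense level: 9.
Criminal history: 5 prior points → Category B (4-7).
Level 9 falls in the 6-11 band.
Grid: Level 6-11 × Category B = 15-25 months.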